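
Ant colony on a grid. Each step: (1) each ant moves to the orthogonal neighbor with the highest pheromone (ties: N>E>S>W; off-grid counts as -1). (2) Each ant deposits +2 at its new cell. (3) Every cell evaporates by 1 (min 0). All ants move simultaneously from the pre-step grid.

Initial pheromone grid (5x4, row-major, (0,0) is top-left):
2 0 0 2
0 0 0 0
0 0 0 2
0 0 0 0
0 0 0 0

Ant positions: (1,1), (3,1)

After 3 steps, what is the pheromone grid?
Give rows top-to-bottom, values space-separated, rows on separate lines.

After step 1: ants at (0,1),(2,1)
  1 1 0 1
  0 0 0 0
  0 1 0 1
  0 0 0 0
  0 0 0 0
After step 2: ants at (0,0),(1,1)
  2 0 0 0
  0 1 0 0
  0 0 0 0
  0 0 0 0
  0 0 0 0
After step 3: ants at (0,1),(0,1)
  1 3 0 0
  0 0 0 0
  0 0 0 0
  0 0 0 0
  0 0 0 0

1 3 0 0
0 0 0 0
0 0 0 0
0 0 0 0
0 0 0 0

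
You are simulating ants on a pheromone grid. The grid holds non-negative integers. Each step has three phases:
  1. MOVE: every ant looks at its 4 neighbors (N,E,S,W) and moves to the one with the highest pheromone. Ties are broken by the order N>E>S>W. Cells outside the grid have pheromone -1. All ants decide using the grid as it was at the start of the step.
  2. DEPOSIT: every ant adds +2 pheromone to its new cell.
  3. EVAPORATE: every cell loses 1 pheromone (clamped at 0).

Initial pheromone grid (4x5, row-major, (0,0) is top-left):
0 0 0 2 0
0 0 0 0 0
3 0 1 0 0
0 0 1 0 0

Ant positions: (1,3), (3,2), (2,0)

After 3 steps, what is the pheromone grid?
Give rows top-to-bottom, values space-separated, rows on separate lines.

After step 1: ants at (0,3),(2,2),(1,0)
  0 0 0 3 0
  1 0 0 0 0
  2 0 2 0 0
  0 0 0 0 0
After step 2: ants at (0,4),(1,2),(2,0)
  0 0 0 2 1
  0 0 1 0 0
  3 0 1 0 0
  0 0 0 0 0
After step 3: ants at (0,3),(2,2),(1,0)
  0 0 0 3 0
  1 0 0 0 0
  2 0 2 0 0
  0 0 0 0 0

0 0 0 3 0
1 0 0 0 0
2 0 2 0 0
0 0 0 0 0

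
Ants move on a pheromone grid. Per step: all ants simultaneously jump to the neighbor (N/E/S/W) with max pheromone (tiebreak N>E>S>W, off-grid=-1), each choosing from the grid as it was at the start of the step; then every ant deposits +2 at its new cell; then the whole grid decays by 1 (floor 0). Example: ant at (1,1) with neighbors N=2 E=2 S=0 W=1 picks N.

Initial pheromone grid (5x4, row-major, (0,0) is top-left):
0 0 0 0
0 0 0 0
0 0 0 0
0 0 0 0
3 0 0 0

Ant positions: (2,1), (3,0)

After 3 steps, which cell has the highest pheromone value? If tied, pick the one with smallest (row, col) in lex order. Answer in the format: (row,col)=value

Step 1: ant0:(2,1)->N->(1,1) | ant1:(3,0)->S->(4,0)
  grid max=4 at (4,0)
Step 2: ant0:(1,1)->N->(0,1) | ant1:(4,0)->N->(3,0)
  grid max=3 at (4,0)
Step 3: ant0:(0,1)->E->(0,2) | ant1:(3,0)->S->(4,0)
  grid max=4 at (4,0)
Final grid:
  0 0 1 0
  0 0 0 0
  0 0 0 0
  0 0 0 0
  4 0 0 0
Max pheromone 4 at (4,0)

Answer: (4,0)=4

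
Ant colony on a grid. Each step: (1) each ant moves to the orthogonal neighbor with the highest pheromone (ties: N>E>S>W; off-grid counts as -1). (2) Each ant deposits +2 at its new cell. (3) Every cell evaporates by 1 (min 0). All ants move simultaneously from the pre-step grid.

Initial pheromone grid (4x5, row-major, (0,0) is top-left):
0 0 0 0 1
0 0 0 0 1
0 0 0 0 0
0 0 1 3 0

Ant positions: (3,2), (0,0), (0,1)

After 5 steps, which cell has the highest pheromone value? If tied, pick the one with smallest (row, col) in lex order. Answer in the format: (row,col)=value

Answer: (0,1)=5

Derivation:
Step 1: ant0:(3,2)->E->(3,3) | ant1:(0,0)->E->(0,1) | ant2:(0,1)->E->(0,2)
  grid max=4 at (3,3)
Step 2: ant0:(3,3)->N->(2,3) | ant1:(0,1)->E->(0,2) | ant2:(0,2)->W->(0,1)
  grid max=3 at (3,3)
Step 3: ant0:(2,3)->S->(3,3) | ant1:(0,2)->W->(0,1) | ant2:(0,1)->E->(0,2)
  grid max=4 at (3,3)
Step 4: ant0:(3,3)->N->(2,3) | ant1:(0,1)->E->(0,2) | ant2:(0,2)->W->(0,1)
  grid max=4 at (0,1)
Step 5: ant0:(2,3)->S->(3,3) | ant1:(0,2)->W->(0,1) | ant2:(0,1)->E->(0,2)
  grid max=5 at (0,1)
Final grid:
  0 5 5 0 0
  0 0 0 0 0
  0 0 0 0 0
  0 0 0 4 0
Max pheromone 5 at (0,1)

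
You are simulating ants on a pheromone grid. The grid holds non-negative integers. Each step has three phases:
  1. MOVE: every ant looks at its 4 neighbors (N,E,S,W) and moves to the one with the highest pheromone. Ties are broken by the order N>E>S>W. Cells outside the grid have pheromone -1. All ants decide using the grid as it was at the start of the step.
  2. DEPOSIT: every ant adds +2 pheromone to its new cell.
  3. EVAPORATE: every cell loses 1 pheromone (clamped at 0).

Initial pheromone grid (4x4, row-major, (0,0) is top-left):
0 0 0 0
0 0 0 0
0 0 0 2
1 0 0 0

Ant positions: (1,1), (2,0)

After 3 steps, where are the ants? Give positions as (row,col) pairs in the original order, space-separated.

Step 1: ant0:(1,1)->N->(0,1) | ant1:(2,0)->S->(3,0)
  grid max=2 at (3,0)
Step 2: ant0:(0,1)->E->(0,2) | ant1:(3,0)->N->(2,0)
  grid max=1 at (0,2)
Step 3: ant0:(0,2)->E->(0,3) | ant1:(2,0)->S->(3,0)
  grid max=2 at (3,0)

(0,3) (3,0)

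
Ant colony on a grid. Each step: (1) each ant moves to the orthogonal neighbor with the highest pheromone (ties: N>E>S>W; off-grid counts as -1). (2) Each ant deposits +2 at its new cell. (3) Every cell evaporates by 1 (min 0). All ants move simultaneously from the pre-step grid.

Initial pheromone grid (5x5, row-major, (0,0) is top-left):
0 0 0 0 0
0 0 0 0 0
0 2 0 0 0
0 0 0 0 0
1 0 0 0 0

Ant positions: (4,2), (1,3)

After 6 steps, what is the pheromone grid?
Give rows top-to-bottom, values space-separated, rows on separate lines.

After step 1: ants at (3,2),(0,3)
  0 0 0 1 0
  0 0 0 0 0
  0 1 0 0 0
  0 0 1 0 0
  0 0 0 0 0
After step 2: ants at (2,2),(0,4)
  0 0 0 0 1
  0 0 0 0 0
  0 0 1 0 0
  0 0 0 0 0
  0 0 0 0 0
After step 3: ants at (1,2),(1,4)
  0 0 0 0 0
  0 0 1 0 1
  0 0 0 0 0
  0 0 0 0 0
  0 0 0 0 0
After step 4: ants at (0,2),(0,4)
  0 0 1 0 1
  0 0 0 0 0
  0 0 0 0 0
  0 0 0 0 0
  0 0 0 0 0
After step 5: ants at (0,3),(1,4)
  0 0 0 1 0
  0 0 0 0 1
  0 0 0 0 0
  0 0 0 0 0
  0 0 0 0 0
After step 6: ants at (0,4),(0,4)
  0 0 0 0 3
  0 0 0 0 0
  0 0 0 0 0
  0 0 0 0 0
  0 0 0 0 0

0 0 0 0 3
0 0 0 0 0
0 0 0 0 0
0 0 0 0 0
0 0 0 0 0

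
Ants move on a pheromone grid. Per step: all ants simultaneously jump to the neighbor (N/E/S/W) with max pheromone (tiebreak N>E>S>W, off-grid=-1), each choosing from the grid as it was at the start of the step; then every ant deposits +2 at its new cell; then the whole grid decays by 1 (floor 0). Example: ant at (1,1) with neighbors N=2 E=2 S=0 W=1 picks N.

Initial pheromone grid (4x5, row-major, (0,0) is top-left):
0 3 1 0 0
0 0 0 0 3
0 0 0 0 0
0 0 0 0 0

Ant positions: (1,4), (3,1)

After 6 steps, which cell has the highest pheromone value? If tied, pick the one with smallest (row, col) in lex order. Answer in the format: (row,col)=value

Step 1: ant0:(1,4)->N->(0,4) | ant1:(3,1)->N->(2,1)
  grid max=2 at (0,1)
Step 2: ant0:(0,4)->S->(1,4) | ant1:(2,1)->N->(1,1)
  grid max=3 at (1,4)
Step 3: ant0:(1,4)->N->(0,4) | ant1:(1,1)->N->(0,1)
  grid max=2 at (0,1)
Step 4: ant0:(0,4)->S->(1,4) | ant1:(0,1)->E->(0,2)
  grid max=3 at (1,4)
Step 5: ant0:(1,4)->N->(0,4) | ant1:(0,2)->W->(0,1)
  grid max=2 at (0,1)
Step 6: ant0:(0,4)->S->(1,4) | ant1:(0,1)->E->(0,2)
  grid max=3 at (1,4)
Final grid:
  0 1 1 0 0
  0 0 0 0 3
  0 0 0 0 0
  0 0 0 0 0
Max pheromone 3 at (1,4)

Answer: (1,4)=3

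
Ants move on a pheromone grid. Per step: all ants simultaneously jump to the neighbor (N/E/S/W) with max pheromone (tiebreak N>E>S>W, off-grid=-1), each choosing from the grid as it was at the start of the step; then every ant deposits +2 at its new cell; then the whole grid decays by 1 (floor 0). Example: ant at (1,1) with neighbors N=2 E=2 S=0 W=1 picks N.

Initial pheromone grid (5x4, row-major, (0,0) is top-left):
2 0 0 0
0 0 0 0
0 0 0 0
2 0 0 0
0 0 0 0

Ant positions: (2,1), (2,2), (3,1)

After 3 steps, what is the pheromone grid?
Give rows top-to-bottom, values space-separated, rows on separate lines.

After step 1: ants at (1,1),(1,2),(3,0)
  1 0 0 0
  0 1 1 0
  0 0 0 0
  3 0 0 0
  0 0 0 0
After step 2: ants at (1,2),(1,1),(2,0)
  0 0 0 0
  0 2 2 0
  1 0 0 0
  2 0 0 0
  0 0 0 0
After step 3: ants at (1,1),(1,2),(3,0)
  0 0 0 0
  0 3 3 0
  0 0 0 0
  3 0 0 0
  0 0 0 0

0 0 0 0
0 3 3 0
0 0 0 0
3 0 0 0
0 0 0 0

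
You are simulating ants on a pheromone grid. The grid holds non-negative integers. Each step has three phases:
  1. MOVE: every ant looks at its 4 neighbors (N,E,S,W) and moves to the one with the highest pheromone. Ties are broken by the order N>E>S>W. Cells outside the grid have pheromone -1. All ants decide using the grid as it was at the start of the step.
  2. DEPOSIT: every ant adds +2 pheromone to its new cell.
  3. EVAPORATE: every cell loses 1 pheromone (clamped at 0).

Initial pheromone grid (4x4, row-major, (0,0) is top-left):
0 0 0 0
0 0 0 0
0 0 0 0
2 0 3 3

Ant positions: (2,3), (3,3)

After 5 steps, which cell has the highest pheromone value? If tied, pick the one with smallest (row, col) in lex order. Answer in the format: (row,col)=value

Step 1: ant0:(2,3)->S->(3,3) | ant1:(3,3)->W->(3,2)
  grid max=4 at (3,2)
Step 2: ant0:(3,3)->W->(3,2) | ant1:(3,2)->E->(3,3)
  grid max=5 at (3,2)
Step 3: ant0:(3,2)->E->(3,3) | ant1:(3,3)->W->(3,2)
  grid max=6 at (3,2)
Step 4: ant0:(3,3)->W->(3,2) | ant1:(3,2)->E->(3,3)
  grid max=7 at (3,2)
Step 5: ant0:(3,2)->E->(3,3) | ant1:(3,3)->W->(3,2)
  grid max=8 at (3,2)
Final grid:
  0 0 0 0
  0 0 0 0
  0 0 0 0
  0 0 8 8
Max pheromone 8 at (3,2)

Answer: (3,2)=8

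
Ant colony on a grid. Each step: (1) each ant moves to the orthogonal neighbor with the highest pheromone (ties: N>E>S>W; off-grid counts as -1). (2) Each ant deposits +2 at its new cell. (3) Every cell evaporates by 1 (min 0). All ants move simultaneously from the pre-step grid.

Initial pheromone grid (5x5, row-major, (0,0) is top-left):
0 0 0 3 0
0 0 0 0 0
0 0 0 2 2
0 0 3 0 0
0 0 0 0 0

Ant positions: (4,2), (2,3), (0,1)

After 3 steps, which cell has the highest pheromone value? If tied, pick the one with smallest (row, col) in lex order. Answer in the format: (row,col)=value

Answer: (3,2)=4

Derivation:
Step 1: ant0:(4,2)->N->(3,2) | ant1:(2,3)->E->(2,4) | ant2:(0,1)->E->(0,2)
  grid max=4 at (3,2)
Step 2: ant0:(3,2)->N->(2,2) | ant1:(2,4)->W->(2,3) | ant2:(0,2)->E->(0,3)
  grid max=3 at (0,3)
Step 3: ant0:(2,2)->S->(3,2) | ant1:(2,3)->E->(2,4) | ant2:(0,3)->E->(0,4)
  grid max=4 at (3,2)
Final grid:
  0 0 0 2 1
  0 0 0 0 0
  0 0 0 1 3
  0 0 4 0 0
  0 0 0 0 0
Max pheromone 4 at (3,2)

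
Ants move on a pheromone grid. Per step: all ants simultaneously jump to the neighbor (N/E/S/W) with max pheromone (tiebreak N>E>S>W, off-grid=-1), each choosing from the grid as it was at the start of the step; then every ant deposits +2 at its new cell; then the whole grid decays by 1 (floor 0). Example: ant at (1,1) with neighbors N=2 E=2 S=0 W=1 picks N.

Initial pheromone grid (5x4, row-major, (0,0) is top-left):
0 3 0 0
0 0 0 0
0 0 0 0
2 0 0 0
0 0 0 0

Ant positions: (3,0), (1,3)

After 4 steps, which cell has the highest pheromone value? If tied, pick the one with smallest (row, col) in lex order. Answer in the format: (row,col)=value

Step 1: ant0:(3,0)->N->(2,0) | ant1:(1,3)->N->(0,3)
  grid max=2 at (0,1)
Step 2: ant0:(2,0)->S->(3,0) | ant1:(0,3)->S->(1,3)
  grid max=2 at (3,0)
Step 3: ant0:(3,0)->N->(2,0) | ant1:(1,3)->N->(0,3)
  grid max=1 at (0,3)
Step 4: ant0:(2,0)->S->(3,0) | ant1:(0,3)->S->(1,3)
  grid max=2 at (3,0)
Final grid:
  0 0 0 0
  0 0 0 1
  0 0 0 0
  2 0 0 0
  0 0 0 0
Max pheromone 2 at (3,0)

Answer: (3,0)=2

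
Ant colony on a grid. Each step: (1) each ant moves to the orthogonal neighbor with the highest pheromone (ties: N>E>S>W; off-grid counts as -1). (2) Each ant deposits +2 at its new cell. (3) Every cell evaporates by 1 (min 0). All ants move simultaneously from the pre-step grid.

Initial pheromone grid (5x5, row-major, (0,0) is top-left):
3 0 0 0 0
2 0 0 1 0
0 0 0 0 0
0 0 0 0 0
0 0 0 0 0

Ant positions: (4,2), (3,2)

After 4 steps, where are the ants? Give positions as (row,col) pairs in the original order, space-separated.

Step 1: ant0:(4,2)->N->(3,2) | ant1:(3,2)->N->(2,2)
  grid max=2 at (0,0)
Step 2: ant0:(3,2)->N->(2,2) | ant1:(2,2)->S->(3,2)
  grid max=2 at (2,2)
Step 3: ant0:(2,2)->S->(3,2) | ant1:(3,2)->N->(2,2)
  grid max=3 at (2,2)
Step 4: ant0:(3,2)->N->(2,2) | ant1:(2,2)->S->(3,2)
  grid max=4 at (2,2)

(2,2) (3,2)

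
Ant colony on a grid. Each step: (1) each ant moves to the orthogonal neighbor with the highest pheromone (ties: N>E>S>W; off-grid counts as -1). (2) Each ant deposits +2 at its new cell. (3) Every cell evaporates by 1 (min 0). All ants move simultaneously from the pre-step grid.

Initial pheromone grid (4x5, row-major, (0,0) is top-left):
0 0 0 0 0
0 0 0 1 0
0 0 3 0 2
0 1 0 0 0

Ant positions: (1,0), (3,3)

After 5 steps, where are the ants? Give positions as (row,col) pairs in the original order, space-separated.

Step 1: ant0:(1,0)->N->(0,0) | ant1:(3,3)->N->(2,3)
  grid max=2 at (2,2)
Step 2: ant0:(0,0)->E->(0,1) | ant1:(2,3)->W->(2,2)
  grid max=3 at (2,2)
Step 3: ant0:(0,1)->E->(0,2) | ant1:(2,2)->N->(1,2)
  grid max=2 at (2,2)
Step 4: ant0:(0,2)->S->(1,2) | ant1:(1,2)->S->(2,2)
  grid max=3 at (2,2)
Step 5: ant0:(1,2)->S->(2,2) | ant1:(2,2)->N->(1,2)
  grid max=4 at (2,2)

(2,2) (1,2)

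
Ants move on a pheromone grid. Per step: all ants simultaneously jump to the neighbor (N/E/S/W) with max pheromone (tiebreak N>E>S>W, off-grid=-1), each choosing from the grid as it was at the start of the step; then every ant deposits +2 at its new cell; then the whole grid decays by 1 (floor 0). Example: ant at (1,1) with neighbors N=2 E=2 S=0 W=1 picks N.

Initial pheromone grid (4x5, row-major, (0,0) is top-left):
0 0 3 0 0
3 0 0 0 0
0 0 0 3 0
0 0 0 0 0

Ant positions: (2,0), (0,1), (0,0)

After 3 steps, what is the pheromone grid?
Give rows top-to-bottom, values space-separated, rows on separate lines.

After step 1: ants at (1,0),(0,2),(1,0)
  0 0 4 0 0
  6 0 0 0 0
  0 0 0 2 0
  0 0 0 0 0
After step 2: ants at (0,0),(0,3),(0,0)
  3 0 3 1 0
  5 0 0 0 0
  0 0 0 1 0
  0 0 0 0 0
After step 3: ants at (1,0),(0,2),(1,0)
  2 0 4 0 0
  8 0 0 0 0
  0 0 0 0 0
  0 0 0 0 0

2 0 4 0 0
8 0 0 0 0
0 0 0 0 0
0 0 0 0 0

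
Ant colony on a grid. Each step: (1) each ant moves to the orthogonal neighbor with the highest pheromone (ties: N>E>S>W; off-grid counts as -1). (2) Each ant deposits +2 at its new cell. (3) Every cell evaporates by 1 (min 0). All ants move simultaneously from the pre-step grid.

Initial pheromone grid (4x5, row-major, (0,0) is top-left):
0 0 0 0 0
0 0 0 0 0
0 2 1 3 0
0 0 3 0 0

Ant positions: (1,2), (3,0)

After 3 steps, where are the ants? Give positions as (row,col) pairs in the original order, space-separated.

Step 1: ant0:(1,2)->S->(2,2) | ant1:(3,0)->N->(2,0)
  grid max=2 at (2,2)
Step 2: ant0:(2,2)->E->(2,3) | ant1:(2,0)->E->(2,1)
  grid max=3 at (2,3)
Step 3: ant0:(2,3)->W->(2,2) | ant1:(2,1)->E->(2,2)
  grid max=4 at (2,2)

(2,2) (2,2)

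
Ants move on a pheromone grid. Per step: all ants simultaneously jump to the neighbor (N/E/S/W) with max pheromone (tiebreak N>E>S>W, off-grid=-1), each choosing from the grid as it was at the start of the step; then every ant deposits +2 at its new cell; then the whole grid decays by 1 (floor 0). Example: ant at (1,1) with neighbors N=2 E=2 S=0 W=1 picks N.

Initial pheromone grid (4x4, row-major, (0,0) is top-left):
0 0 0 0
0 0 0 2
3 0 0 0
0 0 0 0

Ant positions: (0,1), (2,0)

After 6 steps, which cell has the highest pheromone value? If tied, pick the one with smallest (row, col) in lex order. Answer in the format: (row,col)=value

Step 1: ant0:(0,1)->E->(0,2) | ant1:(2,0)->N->(1,0)
  grid max=2 at (2,0)
Step 2: ant0:(0,2)->E->(0,3) | ant1:(1,0)->S->(2,0)
  grid max=3 at (2,0)
Step 3: ant0:(0,3)->S->(1,3) | ant1:(2,0)->N->(1,0)
  grid max=2 at (2,0)
Step 4: ant0:(1,3)->N->(0,3) | ant1:(1,0)->S->(2,0)
  grid max=3 at (2,0)
Step 5: ant0:(0,3)->S->(1,3) | ant1:(2,0)->N->(1,0)
  grid max=2 at (2,0)
Step 6: ant0:(1,3)->N->(0,3) | ant1:(1,0)->S->(2,0)
  grid max=3 at (2,0)
Final grid:
  0 0 0 1
  0 0 0 0
  3 0 0 0
  0 0 0 0
Max pheromone 3 at (2,0)

Answer: (2,0)=3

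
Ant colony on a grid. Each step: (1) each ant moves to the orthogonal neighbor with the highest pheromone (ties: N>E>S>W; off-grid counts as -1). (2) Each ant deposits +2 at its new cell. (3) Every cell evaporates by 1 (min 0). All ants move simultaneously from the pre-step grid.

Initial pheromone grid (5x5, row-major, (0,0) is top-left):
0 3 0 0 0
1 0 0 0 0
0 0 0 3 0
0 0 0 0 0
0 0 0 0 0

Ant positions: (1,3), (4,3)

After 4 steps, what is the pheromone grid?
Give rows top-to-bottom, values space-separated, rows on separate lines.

After step 1: ants at (2,3),(3,3)
  0 2 0 0 0
  0 0 0 0 0
  0 0 0 4 0
  0 0 0 1 0
  0 0 0 0 0
After step 2: ants at (3,3),(2,3)
  0 1 0 0 0
  0 0 0 0 0
  0 0 0 5 0
  0 0 0 2 0
  0 0 0 0 0
After step 3: ants at (2,3),(3,3)
  0 0 0 0 0
  0 0 0 0 0
  0 0 0 6 0
  0 0 0 3 0
  0 0 0 0 0
After step 4: ants at (3,3),(2,3)
  0 0 0 0 0
  0 0 0 0 0
  0 0 0 7 0
  0 0 0 4 0
  0 0 0 0 0

0 0 0 0 0
0 0 0 0 0
0 0 0 7 0
0 0 0 4 0
0 0 0 0 0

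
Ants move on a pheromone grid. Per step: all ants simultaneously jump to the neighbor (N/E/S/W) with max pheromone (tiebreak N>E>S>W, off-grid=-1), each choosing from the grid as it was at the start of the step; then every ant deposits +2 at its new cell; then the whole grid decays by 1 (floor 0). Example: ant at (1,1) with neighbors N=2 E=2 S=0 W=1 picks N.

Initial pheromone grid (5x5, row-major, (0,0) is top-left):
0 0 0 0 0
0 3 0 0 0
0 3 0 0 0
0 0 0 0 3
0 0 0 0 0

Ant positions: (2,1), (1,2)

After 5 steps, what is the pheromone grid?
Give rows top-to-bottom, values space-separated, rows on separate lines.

After step 1: ants at (1,1),(1,1)
  0 0 0 0 0
  0 6 0 0 0
  0 2 0 0 0
  0 0 0 0 2
  0 0 0 0 0
After step 2: ants at (2,1),(2,1)
  0 0 0 0 0
  0 5 0 0 0
  0 5 0 0 0
  0 0 0 0 1
  0 0 0 0 0
After step 3: ants at (1,1),(1,1)
  0 0 0 0 0
  0 8 0 0 0
  0 4 0 0 0
  0 0 0 0 0
  0 0 0 0 0
After step 4: ants at (2,1),(2,1)
  0 0 0 0 0
  0 7 0 0 0
  0 7 0 0 0
  0 0 0 0 0
  0 0 0 0 0
After step 5: ants at (1,1),(1,1)
  0 0 0 0 0
  0 10 0 0 0
  0 6 0 0 0
  0 0 0 0 0
  0 0 0 0 0

0 0 0 0 0
0 10 0 0 0
0 6 0 0 0
0 0 0 0 0
0 0 0 0 0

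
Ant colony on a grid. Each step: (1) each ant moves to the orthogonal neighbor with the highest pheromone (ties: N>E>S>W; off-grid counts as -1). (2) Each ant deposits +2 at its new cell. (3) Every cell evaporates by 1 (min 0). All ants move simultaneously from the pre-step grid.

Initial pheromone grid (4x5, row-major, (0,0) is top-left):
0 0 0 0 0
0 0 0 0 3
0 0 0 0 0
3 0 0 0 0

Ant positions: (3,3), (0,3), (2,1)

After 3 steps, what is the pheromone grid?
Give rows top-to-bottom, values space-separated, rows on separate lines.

After step 1: ants at (2,3),(0,4),(1,1)
  0 0 0 0 1
  0 1 0 0 2
  0 0 0 1 0
  2 0 0 0 0
After step 2: ants at (1,3),(1,4),(0,1)
  0 1 0 0 0
  0 0 0 1 3
  0 0 0 0 0
  1 0 0 0 0
After step 3: ants at (1,4),(1,3),(0,2)
  0 0 1 0 0
  0 0 0 2 4
  0 0 0 0 0
  0 0 0 0 0

0 0 1 0 0
0 0 0 2 4
0 0 0 0 0
0 0 0 0 0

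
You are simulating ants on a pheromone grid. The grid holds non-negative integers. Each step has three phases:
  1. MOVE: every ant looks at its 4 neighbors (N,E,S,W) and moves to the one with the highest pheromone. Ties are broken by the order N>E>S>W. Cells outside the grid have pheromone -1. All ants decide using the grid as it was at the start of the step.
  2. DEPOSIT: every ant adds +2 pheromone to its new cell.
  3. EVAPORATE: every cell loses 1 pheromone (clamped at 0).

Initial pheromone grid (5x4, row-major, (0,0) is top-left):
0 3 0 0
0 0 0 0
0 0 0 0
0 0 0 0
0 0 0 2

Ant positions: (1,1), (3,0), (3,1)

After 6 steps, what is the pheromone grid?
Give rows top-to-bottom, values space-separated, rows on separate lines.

After step 1: ants at (0,1),(2,0),(2,1)
  0 4 0 0
  0 0 0 0
  1 1 0 0
  0 0 0 0
  0 0 0 1
After step 2: ants at (0,2),(2,1),(2,0)
  0 3 1 0
  0 0 0 0
  2 2 0 0
  0 0 0 0
  0 0 0 0
After step 3: ants at (0,1),(2,0),(2,1)
  0 4 0 0
  0 0 0 0
  3 3 0 0
  0 0 0 0
  0 0 0 0
After step 4: ants at (0,2),(2,1),(2,0)
  0 3 1 0
  0 0 0 0
  4 4 0 0
  0 0 0 0
  0 0 0 0
After step 5: ants at (0,1),(2,0),(2,1)
  0 4 0 0
  0 0 0 0
  5 5 0 0
  0 0 0 0
  0 0 0 0
After step 6: ants at (0,2),(2,1),(2,0)
  0 3 1 0
  0 0 0 0
  6 6 0 0
  0 0 0 0
  0 0 0 0

0 3 1 0
0 0 0 0
6 6 0 0
0 0 0 0
0 0 0 0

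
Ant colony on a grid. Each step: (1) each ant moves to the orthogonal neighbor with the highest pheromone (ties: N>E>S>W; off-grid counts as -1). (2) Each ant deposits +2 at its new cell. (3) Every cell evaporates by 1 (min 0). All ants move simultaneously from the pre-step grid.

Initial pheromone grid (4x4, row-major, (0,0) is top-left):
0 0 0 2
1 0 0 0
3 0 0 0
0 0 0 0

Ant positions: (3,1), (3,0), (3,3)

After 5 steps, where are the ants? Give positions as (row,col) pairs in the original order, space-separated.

Step 1: ant0:(3,1)->N->(2,1) | ant1:(3,0)->N->(2,0) | ant2:(3,3)->N->(2,3)
  grid max=4 at (2,0)
Step 2: ant0:(2,1)->W->(2,0) | ant1:(2,0)->E->(2,1) | ant2:(2,3)->N->(1,3)
  grid max=5 at (2,0)
Step 3: ant0:(2,0)->E->(2,1) | ant1:(2,1)->W->(2,0) | ant2:(1,3)->N->(0,3)
  grid max=6 at (2,0)
Step 4: ant0:(2,1)->W->(2,0) | ant1:(2,0)->E->(2,1) | ant2:(0,3)->S->(1,3)
  grid max=7 at (2,0)
Step 5: ant0:(2,0)->E->(2,1) | ant1:(2,1)->W->(2,0) | ant2:(1,3)->N->(0,3)
  grid max=8 at (2,0)

(2,1) (2,0) (0,3)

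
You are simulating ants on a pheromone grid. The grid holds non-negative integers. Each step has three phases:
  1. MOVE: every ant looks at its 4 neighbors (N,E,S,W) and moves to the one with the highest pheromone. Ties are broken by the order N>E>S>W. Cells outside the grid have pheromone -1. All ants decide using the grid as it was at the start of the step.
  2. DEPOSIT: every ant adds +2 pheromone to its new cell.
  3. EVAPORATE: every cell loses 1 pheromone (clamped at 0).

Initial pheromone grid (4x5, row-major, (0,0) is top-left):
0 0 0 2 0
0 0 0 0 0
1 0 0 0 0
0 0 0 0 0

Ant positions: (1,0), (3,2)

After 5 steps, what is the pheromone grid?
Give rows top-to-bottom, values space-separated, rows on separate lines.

After step 1: ants at (2,0),(2,2)
  0 0 0 1 0
  0 0 0 0 0
  2 0 1 0 0
  0 0 0 0 0
After step 2: ants at (1,0),(1,2)
  0 0 0 0 0
  1 0 1 0 0
  1 0 0 0 0
  0 0 0 0 0
After step 3: ants at (2,0),(0,2)
  0 0 1 0 0
  0 0 0 0 0
  2 0 0 0 0
  0 0 0 0 0
After step 4: ants at (1,0),(0,3)
  0 0 0 1 0
  1 0 0 0 0
  1 0 0 0 0
  0 0 0 0 0
After step 5: ants at (2,0),(0,4)
  0 0 0 0 1
  0 0 0 0 0
  2 0 0 0 0
  0 0 0 0 0

0 0 0 0 1
0 0 0 0 0
2 0 0 0 0
0 0 0 0 0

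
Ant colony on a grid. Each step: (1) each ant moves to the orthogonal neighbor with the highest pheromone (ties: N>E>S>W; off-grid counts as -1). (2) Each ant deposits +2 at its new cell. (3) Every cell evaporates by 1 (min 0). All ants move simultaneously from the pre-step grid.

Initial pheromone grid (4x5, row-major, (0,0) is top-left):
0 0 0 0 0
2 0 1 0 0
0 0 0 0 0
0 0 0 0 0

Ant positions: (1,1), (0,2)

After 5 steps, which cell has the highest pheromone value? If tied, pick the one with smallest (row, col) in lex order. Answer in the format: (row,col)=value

Answer: (1,0)=3

Derivation:
Step 1: ant0:(1,1)->W->(1,0) | ant1:(0,2)->S->(1,2)
  grid max=3 at (1,0)
Step 2: ant0:(1,0)->N->(0,0) | ant1:(1,2)->N->(0,2)
  grid max=2 at (1,0)
Step 3: ant0:(0,0)->S->(1,0) | ant1:(0,2)->S->(1,2)
  grid max=3 at (1,0)
Step 4: ant0:(1,0)->N->(0,0) | ant1:(1,2)->N->(0,2)
  grid max=2 at (1,0)
Step 5: ant0:(0,0)->S->(1,0) | ant1:(0,2)->S->(1,2)
  grid max=3 at (1,0)
Final grid:
  0 0 0 0 0
  3 0 2 0 0
  0 0 0 0 0
  0 0 0 0 0
Max pheromone 3 at (1,0)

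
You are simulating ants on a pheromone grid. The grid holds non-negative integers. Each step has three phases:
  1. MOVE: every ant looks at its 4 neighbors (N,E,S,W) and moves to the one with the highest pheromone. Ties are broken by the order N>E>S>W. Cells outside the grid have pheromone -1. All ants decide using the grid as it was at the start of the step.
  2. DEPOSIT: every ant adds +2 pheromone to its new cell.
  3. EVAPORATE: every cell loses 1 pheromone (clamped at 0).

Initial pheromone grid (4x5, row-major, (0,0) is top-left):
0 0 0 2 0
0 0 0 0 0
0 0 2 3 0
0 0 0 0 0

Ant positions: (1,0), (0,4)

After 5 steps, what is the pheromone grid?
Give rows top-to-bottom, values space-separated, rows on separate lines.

After step 1: ants at (0,0),(0,3)
  1 0 0 3 0
  0 0 0 0 0
  0 0 1 2 0
  0 0 0 0 0
After step 2: ants at (0,1),(0,4)
  0 1 0 2 1
  0 0 0 0 0
  0 0 0 1 0
  0 0 0 0 0
After step 3: ants at (0,2),(0,3)
  0 0 1 3 0
  0 0 0 0 0
  0 0 0 0 0
  0 0 0 0 0
After step 4: ants at (0,3),(0,2)
  0 0 2 4 0
  0 0 0 0 0
  0 0 0 0 0
  0 0 0 0 0
After step 5: ants at (0,2),(0,3)
  0 0 3 5 0
  0 0 0 0 0
  0 0 0 0 0
  0 0 0 0 0

0 0 3 5 0
0 0 0 0 0
0 0 0 0 0
0 0 0 0 0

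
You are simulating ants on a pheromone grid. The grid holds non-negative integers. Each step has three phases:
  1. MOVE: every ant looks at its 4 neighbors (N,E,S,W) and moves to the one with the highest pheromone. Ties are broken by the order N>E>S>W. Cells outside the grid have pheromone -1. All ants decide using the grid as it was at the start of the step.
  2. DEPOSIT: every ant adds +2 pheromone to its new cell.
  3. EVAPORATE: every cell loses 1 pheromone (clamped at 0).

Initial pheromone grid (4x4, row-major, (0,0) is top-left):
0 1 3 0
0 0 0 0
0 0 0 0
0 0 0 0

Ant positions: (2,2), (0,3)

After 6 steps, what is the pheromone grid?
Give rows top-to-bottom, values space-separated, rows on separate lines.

After step 1: ants at (1,2),(0,2)
  0 0 4 0
  0 0 1 0
  0 0 0 0
  0 0 0 0
After step 2: ants at (0,2),(1,2)
  0 0 5 0
  0 0 2 0
  0 0 0 0
  0 0 0 0
After step 3: ants at (1,2),(0,2)
  0 0 6 0
  0 0 3 0
  0 0 0 0
  0 0 0 0
After step 4: ants at (0,2),(1,2)
  0 0 7 0
  0 0 4 0
  0 0 0 0
  0 0 0 0
After step 5: ants at (1,2),(0,2)
  0 0 8 0
  0 0 5 0
  0 0 0 0
  0 0 0 0
After step 6: ants at (0,2),(1,2)
  0 0 9 0
  0 0 6 0
  0 0 0 0
  0 0 0 0

0 0 9 0
0 0 6 0
0 0 0 0
0 0 0 0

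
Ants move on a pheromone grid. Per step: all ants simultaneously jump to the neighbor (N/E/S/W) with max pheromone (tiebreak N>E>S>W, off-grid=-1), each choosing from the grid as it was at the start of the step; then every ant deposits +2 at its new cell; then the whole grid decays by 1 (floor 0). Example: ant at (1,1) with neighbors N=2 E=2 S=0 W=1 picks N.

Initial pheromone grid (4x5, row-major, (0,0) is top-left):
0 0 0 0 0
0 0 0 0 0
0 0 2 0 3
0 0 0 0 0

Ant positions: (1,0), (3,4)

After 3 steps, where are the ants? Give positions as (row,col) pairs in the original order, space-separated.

Step 1: ant0:(1,0)->N->(0,0) | ant1:(3,4)->N->(2,4)
  grid max=4 at (2,4)
Step 2: ant0:(0,0)->E->(0,1) | ant1:(2,4)->N->(1,4)
  grid max=3 at (2,4)
Step 3: ant0:(0,1)->E->(0,2) | ant1:(1,4)->S->(2,4)
  grid max=4 at (2,4)

(0,2) (2,4)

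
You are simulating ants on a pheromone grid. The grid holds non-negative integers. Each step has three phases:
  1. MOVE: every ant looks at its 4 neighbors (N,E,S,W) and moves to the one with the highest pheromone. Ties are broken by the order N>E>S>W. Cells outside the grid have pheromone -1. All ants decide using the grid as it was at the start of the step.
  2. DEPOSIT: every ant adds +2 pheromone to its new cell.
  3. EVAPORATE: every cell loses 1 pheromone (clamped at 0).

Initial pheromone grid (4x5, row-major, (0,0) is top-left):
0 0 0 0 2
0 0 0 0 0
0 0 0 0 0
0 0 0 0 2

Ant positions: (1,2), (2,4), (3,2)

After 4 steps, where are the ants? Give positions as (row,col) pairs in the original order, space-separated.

Step 1: ant0:(1,2)->N->(0,2) | ant1:(2,4)->S->(3,4) | ant2:(3,2)->N->(2,2)
  grid max=3 at (3,4)
Step 2: ant0:(0,2)->E->(0,3) | ant1:(3,4)->N->(2,4) | ant2:(2,2)->N->(1,2)
  grid max=2 at (3,4)
Step 3: ant0:(0,3)->E->(0,4) | ant1:(2,4)->S->(3,4) | ant2:(1,2)->N->(0,2)
  grid max=3 at (3,4)
Step 4: ant0:(0,4)->S->(1,4) | ant1:(3,4)->N->(2,4) | ant2:(0,2)->E->(0,3)
  grid max=2 at (3,4)

(1,4) (2,4) (0,3)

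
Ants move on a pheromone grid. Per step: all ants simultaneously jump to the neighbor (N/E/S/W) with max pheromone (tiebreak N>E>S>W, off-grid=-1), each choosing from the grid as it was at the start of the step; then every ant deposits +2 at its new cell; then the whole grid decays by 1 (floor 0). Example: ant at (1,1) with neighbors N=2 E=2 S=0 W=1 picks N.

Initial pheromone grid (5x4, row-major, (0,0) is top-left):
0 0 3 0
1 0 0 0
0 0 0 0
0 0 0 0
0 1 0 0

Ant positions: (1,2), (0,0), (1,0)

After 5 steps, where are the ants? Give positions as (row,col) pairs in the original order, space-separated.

Step 1: ant0:(1,2)->N->(0,2) | ant1:(0,0)->S->(1,0) | ant2:(1,0)->N->(0,0)
  grid max=4 at (0,2)
Step 2: ant0:(0,2)->E->(0,3) | ant1:(1,0)->N->(0,0) | ant2:(0,0)->S->(1,0)
  grid max=3 at (0,2)
Step 3: ant0:(0,3)->W->(0,2) | ant1:(0,0)->S->(1,0) | ant2:(1,0)->N->(0,0)
  grid max=4 at (0,2)
Step 4: ant0:(0,2)->E->(0,3) | ant1:(1,0)->N->(0,0) | ant2:(0,0)->S->(1,0)
  grid max=5 at (1,0)
Step 5: ant0:(0,3)->W->(0,2) | ant1:(0,0)->S->(1,0) | ant2:(1,0)->N->(0,0)
  grid max=6 at (1,0)

(0,2) (1,0) (0,0)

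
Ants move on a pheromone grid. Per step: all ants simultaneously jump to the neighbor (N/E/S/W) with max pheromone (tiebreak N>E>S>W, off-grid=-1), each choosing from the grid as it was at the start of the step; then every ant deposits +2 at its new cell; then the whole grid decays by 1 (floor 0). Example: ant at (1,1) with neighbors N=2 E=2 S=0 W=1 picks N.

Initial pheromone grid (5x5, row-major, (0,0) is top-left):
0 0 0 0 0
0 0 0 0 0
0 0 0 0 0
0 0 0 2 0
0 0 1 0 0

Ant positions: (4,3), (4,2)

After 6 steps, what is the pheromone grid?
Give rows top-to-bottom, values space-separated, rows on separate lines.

After step 1: ants at (3,3),(3,2)
  0 0 0 0 0
  0 0 0 0 0
  0 0 0 0 0
  0 0 1 3 0
  0 0 0 0 0
After step 2: ants at (3,2),(3,3)
  0 0 0 0 0
  0 0 0 0 0
  0 0 0 0 0
  0 0 2 4 0
  0 0 0 0 0
After step 3: ants at (3,3),(3,2)
  0 0 0 0 0
  0 0 0 0 0
  0 0 0 0 0
  0 0 3 5 0
  0 0 0 0 0
After step 4: ants at (3,2),(3,3)
  0 0 0 0 0
  0 0 0 0 0
  0 0 0 0 0
  0 0 4 6 0
  0 0 0 0 0
After step 5: ants at (3,3),(3,2)
  0 0 0 0 0
  0 0 0 0 0
  0 0 0 0 0
  0 0 5 7 0
  0 0 0 0 0
After step 6: ants at (3,2),(3,3)
  0 0 0 0 0
  0 0 0 0 0
  0 0 0 0 0
  0 0 6 8 0
  0 0 0 0 0

0 0 0 0 0
0 0 0 0 0
0 0 0 0 0
0 0 6 8 0
0 0 0 0 0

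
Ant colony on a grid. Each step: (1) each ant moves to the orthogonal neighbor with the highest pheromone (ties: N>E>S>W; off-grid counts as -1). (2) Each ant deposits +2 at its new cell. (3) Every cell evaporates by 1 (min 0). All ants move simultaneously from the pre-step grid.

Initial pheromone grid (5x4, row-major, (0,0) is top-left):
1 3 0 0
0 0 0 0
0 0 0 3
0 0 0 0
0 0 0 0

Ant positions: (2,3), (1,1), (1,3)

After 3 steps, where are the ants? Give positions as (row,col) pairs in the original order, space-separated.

Step 1: ant0:(2,3)->N->(1,3) | ant1:(1,1)->N->(0,1) | ant2:(1,3)->S->(2,3)
  grid max=4 at (0,1)
Step 2: ant0:(1,3)->S->(2,3) | ant1:(0,1)->E->(0,2) | ant2:(2,3)->N->(1,3)
  grid max=5 at (2,3)
Step 3: ant0:(2,3)->N->(1,3) | ant1:(0,2)->W->(0,1) | ant2:(1,3)->S->(2,3)
  grid max=6 at (2,3)

(1,3) (0,1) (2,3)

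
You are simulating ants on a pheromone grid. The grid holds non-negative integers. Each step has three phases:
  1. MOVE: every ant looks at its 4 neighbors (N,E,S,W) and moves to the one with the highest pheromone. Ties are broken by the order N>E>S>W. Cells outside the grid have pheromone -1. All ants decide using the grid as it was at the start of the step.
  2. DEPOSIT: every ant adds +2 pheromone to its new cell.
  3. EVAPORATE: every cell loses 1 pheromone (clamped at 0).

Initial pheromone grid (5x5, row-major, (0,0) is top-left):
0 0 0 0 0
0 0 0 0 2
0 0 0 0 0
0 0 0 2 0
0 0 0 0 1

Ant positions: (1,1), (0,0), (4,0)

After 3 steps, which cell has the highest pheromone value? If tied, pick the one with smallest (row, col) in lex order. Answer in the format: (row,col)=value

Answer: (0,1)=5

Derivation:
Step 1: ant0:(1,1)->N->(0,1) | ant1:(0,0)->E->(0,1) | ant2:(4,0)->N->(3,0)
  grid max=3 at (0,1)
Step 2: ant0:(0,1)->E->(0,2) | ant1:(0,1)->E->(0,2) | ant2:(3,0)->N->(2,0)
  grid max=3 at (0,2)
Step 3: ant0:(0,2)->W->(0,1) | ant1:(0,2)->W->(0,1) | ant2:(2,0)->N->(1,0)
  grid max=5 at (0,1)
Final grid:
  0 5 2 0 0
  1 0 0 0 0
  0 0 0 0 0
  0 0 0 0 0
  0 0 0 0 0
Max pheromone 5 at (0,1)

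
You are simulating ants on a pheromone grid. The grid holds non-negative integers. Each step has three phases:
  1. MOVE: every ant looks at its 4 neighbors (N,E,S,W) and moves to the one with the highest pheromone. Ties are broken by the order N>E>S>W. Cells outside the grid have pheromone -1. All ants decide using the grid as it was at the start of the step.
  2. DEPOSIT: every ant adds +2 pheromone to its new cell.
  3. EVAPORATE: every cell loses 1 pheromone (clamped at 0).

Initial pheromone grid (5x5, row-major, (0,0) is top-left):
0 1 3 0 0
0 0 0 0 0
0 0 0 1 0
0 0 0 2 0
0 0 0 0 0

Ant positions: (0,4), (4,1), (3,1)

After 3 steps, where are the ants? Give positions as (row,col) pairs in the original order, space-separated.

Step 1: ant0:(0,4)->S->(1,4) | ant1:(4,1)->N->(3,1) | ant2:(3,1)->N->(2,1)
  grid max=2 at (0,2)
Step 2: ant0:(1,4)->N->(0,4) | ant1:(3,1)->N->(2,1) | ant2:(2,1)->S->(3,1)
  grid max=2 at (2,1)
Step 3: ant0:(0,4)->S->(1,4) | ant1:(2,1)->S->(3,1) | ant2:(3,1)->N->(2,1)
  grid max=3 at (2,1)

(1,4) (3,1) (2,1)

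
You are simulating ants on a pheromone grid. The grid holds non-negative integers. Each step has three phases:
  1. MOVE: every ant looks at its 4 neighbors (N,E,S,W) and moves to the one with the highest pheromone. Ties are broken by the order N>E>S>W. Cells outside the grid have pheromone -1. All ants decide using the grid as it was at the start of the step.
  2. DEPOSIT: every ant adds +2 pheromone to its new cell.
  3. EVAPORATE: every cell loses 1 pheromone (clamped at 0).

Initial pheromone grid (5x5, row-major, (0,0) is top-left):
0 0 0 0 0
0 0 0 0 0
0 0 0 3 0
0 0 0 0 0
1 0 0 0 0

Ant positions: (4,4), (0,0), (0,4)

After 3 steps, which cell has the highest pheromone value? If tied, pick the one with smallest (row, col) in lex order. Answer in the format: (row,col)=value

Answer: (2,3)=2

Derivation:
Step 1: ant0:(4,4)->N->(3,4) | ant1:(0,0)->E->(0,1) | ant2:(0,4)->S->(1,4)
  grid max=2 at (2,3)
Step 2: ant0:(3,4)->N->(2,4) | ant1:(0,1)->E->(0,2) | ant2:(1,4)->N->(0,4)
  grid max=1 at (0,2)
Step 3: ant0:(2,4)->W->(2,3) | ant1:(0,2)->E->(0,3) | ant2:(0,4)->S->(1,4)
  grid max=2 at (2,3)
Final grid:
  0 0 0 1 0
  0 0 0 0 1
  0 0 0 2 0
  0 0 0 0 0
  0 0 0 0 0
Max pheromone 2 at (2,3)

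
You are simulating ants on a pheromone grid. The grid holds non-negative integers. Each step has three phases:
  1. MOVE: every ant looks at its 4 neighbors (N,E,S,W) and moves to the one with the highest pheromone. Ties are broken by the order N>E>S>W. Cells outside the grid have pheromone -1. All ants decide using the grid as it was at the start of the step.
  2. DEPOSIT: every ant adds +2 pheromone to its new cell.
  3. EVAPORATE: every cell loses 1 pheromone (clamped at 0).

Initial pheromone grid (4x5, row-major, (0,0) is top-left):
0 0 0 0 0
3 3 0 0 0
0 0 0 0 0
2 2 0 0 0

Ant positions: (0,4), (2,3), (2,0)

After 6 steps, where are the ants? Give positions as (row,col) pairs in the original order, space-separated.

Step 1: ant0:(0,4)->S->(1,4) | ant1:(2,3)->N->(1,3) | ant2:(2,0)->N->(1,0)
  grid max=4 at (1,0)
Step 2: ant0:(1,4)->W->(1,3) | ant1:(1,3)->E->(1,4) | ant2:(1,0)->E->(1,1)
  grid max=3 at (1,0)
Step 3: ant0:(1,3)->E->(1,4) | ant1:(1,4)->W->(1,3) | ant2:(1,1)->W->(1,0)
  grid max=4 at (1,0)
Step 4: ant0:(1,4)->W->(1,3) | ant1:(1,3)->E->(1,4) | ant2:(1,0)->E->(1,1)
  grid max=4 at (1,3)
Step 5: ant0:(1,3)->E->(1,4) | ant1:(1,4)->W->(1,3) | ant2:(1,1)->W->(1,0)
  grid max=5 at (1,3)
Step 6: ant0:(1,4)->W->(1,3) | ant1:(1,3)->E->(1,4) | ant2:(1,0)->E->(1,1)
  grid max=6 at (1,3)

(1,3) (1,4) (1,1)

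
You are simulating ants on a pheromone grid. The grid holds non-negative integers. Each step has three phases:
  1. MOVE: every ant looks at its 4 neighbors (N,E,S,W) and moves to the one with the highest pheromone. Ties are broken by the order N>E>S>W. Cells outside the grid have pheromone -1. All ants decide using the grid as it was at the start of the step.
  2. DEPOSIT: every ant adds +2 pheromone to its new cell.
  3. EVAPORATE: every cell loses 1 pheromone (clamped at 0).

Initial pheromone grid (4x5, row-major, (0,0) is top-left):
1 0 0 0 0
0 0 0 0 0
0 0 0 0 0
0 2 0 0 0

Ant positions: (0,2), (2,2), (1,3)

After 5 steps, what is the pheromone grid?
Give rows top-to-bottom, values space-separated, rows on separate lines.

After step 1: ants at (0,3),(1,2),(0,3)
  0 0 0 3 0
  0 0 1 0 0
  0 0 0 0 0
  0 1 0 0 0
After step 2: ants at (0,4),(0,2),(0,4)
  0 0 1 2 3
  0 0 0 0 0
  0 0 0 0 0
  0 0 0 0 0
After step 3: ants at (0,3),(0,3),(0,3)
  0 0 0 7 2
  0 0 0 0 0
  0 0 0 0 0
  0 0 0 0 0
After step 4: ants at (0,4),(0,4),(0,4)
  0 0 0 6 7
  0 0 0 0 0
  0 0 0 0 0
  0 0 0 0 0
After step 5: ants at (0,3),(0,3),(0,3)
  0 0 0 11 6
  0 0 0 0 0
  0 0 0 0 0
  0 0 0 0 0

0 0 0 11 6
0 0 0 0 0
0 0 0 0 0
0 0 0 0 0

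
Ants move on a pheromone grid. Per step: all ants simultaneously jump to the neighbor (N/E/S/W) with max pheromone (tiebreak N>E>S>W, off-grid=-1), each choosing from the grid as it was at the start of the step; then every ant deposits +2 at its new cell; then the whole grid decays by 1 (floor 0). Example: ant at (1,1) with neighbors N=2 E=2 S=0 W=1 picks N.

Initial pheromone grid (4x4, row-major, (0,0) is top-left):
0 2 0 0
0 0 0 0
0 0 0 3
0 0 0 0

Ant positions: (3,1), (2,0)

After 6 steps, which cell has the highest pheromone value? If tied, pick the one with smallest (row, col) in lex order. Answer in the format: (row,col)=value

Step 1: ant0:(3,1)->N->(2,1) | ant1:(2,0)->N->(1,0)
  grid max=2 at (2,3)
Step 2: ant0:(2,1)->N->(1,1) | ant1:(1,0)->N->(0,0)
  grid max=1 at (0,0)
Step 3: ant0:(1,1)->N->(0,1) | ant1:(0,0)->E->(0,1)
  grid max=3 at (0,1)
Step 4: ant0:(0,1)->E->(0,2) | ant1:(0,1)->E->(0,2)
  grid max=3 at (0,2)
Step 5: ant0:(0,2)->W->(0,1) | ant1:(0,2)->W->(0,1)
  grid max=5 at (0,1)
Step 6: ant0:(0,1)->E->(0,2) | ant1:(0,1)->E->(0,2)
  grid max=5 at (0,2)
Final grid:
  0 4 5 0
  0 0 0 0
  0 0 0 0
  0 0 0 0
Max pheromone 5 at (0,2)

Answer: (0,2)=5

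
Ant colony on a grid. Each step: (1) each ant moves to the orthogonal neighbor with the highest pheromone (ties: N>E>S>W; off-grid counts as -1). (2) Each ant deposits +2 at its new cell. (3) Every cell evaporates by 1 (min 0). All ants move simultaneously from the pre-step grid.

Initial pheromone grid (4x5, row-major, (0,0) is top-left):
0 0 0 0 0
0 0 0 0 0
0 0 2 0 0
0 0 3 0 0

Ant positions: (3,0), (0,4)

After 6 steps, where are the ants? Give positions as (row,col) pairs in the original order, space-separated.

Step 1: ant0:(3,0)->N->(2,0) | ant1:(0,4)->S->(1,4)
  grid max=2 at (3,2)
Step 2: ant0:(2,0)->N->(1,0) | ant1:(1,4)->N->(0,4)
  grid max=1 at (0,4)
Step 3: ant0:(1,0)->N->(0,0) | ant1:(0,4)->S->(1,4)
  grid max=1 at (0,0)
Step 4: ant0:(0,0)->E->(0,1) | ant1:(1,4)->N->(0,4)
  grid max=1 at (0,1)
Step 5: ant0:(0,1)->E->(0,2) | ant1:(0,4)->S->(1,4)
  grid max=1 at (0,2)
Step 6: ant0:(0,2)->E->(0,3) | ant1:(1,4)->N->(0,4)
  grid max=1 at (0,3)

(0,3) (0,4)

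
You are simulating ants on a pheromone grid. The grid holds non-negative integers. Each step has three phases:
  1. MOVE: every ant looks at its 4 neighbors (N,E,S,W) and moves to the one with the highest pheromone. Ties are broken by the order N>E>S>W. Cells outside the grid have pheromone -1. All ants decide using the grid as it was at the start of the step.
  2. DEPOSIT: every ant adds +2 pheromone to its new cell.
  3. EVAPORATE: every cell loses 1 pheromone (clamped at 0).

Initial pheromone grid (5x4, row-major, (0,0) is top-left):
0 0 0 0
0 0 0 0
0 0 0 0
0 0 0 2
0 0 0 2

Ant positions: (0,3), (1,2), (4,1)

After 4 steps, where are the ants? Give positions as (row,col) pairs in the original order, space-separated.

Step 1: ant0:(0,3)->S->(1,3) | ant1:(1,2)->N->(0,2) | ant2:(4,1)->N->(3,1)
  grid max=1 at (0,2)
Step 2: ant0:(1,3)->N->(0,3) | ant1:(0,2)->E->(0,3) | ant2:(3,1)->N->(2,1)
  grid max=3 at (0,3)
Step 3: ant0:(0,3)->S->(1,3) | ant1:(0,3)->S->(1,3) | ant2:(2,1)->N->(1,1)
  grid max=3 at (1,3)
Step 4: ant0:(1,3)->N->(0,3) | ant1:(1,3)->N->(0,3) | ant2:(1,1)->N->(0,1)
  grid max=5 at (0,3)

(0,3) (0,3) (0,1)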